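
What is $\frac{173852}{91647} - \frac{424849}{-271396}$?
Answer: $\frac{86118873695}{24872629212} \approx 3.4624$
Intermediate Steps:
$\frac{173852}{91647} - \frac{424849}{-271396} = 173852 \cdot \frac{1}{91647} - - \frac{424849}{271396} = \frac{173852}{91647} + \frac{424849}{271396} = \frac{86118873695}{24872629212}$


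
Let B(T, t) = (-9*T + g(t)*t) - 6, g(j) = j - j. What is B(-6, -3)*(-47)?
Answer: -2256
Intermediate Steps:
g(j) = 0
B(T, t) = -6 - 9*T (B(T, t) = (-9*T + 0*t) - 6 = (-9*T + 0) - 6 = -9*T - 6 = -6 - 9*T)
B(-6, -3)*(-47) = (-6 - 9*(-6))*(-47) = (-6 + 54)*(-47) = 48*(-47) = -2256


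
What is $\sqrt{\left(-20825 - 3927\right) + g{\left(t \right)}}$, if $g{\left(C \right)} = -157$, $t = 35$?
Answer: $19 i \sqrt{69} \approx 157.83 i$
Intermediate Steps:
$\sqrt{\left(-20825 - 3927\right) + g{\left(t \right)}} = \sqrt{\left(-20825 - 3927\right) - 157} = \sqrt{-24752 - 157} = \sqrt{-24909} = 19 i \sqrt{69}$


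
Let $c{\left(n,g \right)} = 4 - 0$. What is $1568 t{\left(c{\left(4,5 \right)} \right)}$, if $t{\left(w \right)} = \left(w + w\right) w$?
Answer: $50176$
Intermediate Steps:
$c{\left(n,g \right)} = 4$ ($c{\left(n,g \right)} = 4 + 0 = 4$)
$t{\left(w \right)} = 2 w^{2}$ ($t{\left(w \right)} = 2 w w = 2 w^{2}$)
$1568 t{\left(c{\left(4,5 \right)} \right)} = 1568 \cdot 2 \cdot 4^{2} = 1568 \cdot 2 \cdot 16 = 1568 \cdot 32 = 50176$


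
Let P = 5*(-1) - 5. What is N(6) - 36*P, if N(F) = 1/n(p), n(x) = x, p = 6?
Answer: 2161/6 ≈ 360.17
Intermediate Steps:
P = -10 (P = -5 - 5 = -10)
N(F) = 1/6
N(6) - 36*P = 1/6 - 36*(-10) = 1/6 + 360 = 2161/6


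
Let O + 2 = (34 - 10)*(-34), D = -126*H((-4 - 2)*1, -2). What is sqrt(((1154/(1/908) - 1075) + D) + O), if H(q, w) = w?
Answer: sqrt(1046191) ≈ 1022.8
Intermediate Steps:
D = 252 (D = -126*(-2) = 252)
O = -818 (O = -2 + (34 - 10)*(-34) = -2 + 24*(-34) = -2 - 816 = -818)
sqrt(((1154/(1/908) - 1075) + D) + O) = sqrt(((1154/(1/908) - 1075) + 252) - 818) = sqrt(((1154*908 - 1075) + 252) - 818) = sqrt(((1047832 - 1075) + 252) - 818) = sqrt((1046757 + 252) - 818) = sqrt(1047009 - 818) = sqrt(1046191)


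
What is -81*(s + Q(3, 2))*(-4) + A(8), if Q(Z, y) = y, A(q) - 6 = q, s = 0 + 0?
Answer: 662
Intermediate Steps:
s = 0
A(q) = 6 + q
-81*(s + Q(3, 2))*(-4) + A(8) = -81*(0 + 2)*(-4) + (6 + 8) = -162*(-4) + 14 = -81*(-8) + 14 = 648 + 14 = 662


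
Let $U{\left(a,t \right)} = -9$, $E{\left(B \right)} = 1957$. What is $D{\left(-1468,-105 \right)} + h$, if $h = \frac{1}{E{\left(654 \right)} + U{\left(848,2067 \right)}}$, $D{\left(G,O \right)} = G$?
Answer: $- \frac{2859663}{1948} \approx -1468.0$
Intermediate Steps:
$h = \frac{1}{1948}$ ($h = \frac{1}{1957 - 9} = \frac{1}{1948} \approx 0.00051335$)
$D{\left(-1468,-105 \right)} + h = -1468 + \frac{1}{1948} = - \frac{2859663}{1948}$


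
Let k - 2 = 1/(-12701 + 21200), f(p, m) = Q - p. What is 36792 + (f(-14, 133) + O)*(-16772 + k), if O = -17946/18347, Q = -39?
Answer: 73668966015385/155931153 ≈ 4.7245e+5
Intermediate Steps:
f(p, m) = -39 - p
O = -17946/18347 (O = -17946*1/18347 = -17946/18347 ≈ -0.97814)
k = 16999/8499 (k = 2 + 1/(-12701 + 21200) = 2 + 1/8499 = 16999/8499 ≈ 2.0001)
36792 + (f(-14, 133) + O)*(-16772 + k) = 36792 + ((-39 - 1*(-14)) - 17946/18347)*(-16772 + 16999/8499) = 36792 + ((-39 + 14) - 17946/18347)*(-142528229/8499) = 36792 + (-25 - 17946/18347)*(-142528229/8499) = 36792 - 476621/18347*(-142528229/8499) = 36792 + 67931947034209/155931153 = 73668966015385/155931153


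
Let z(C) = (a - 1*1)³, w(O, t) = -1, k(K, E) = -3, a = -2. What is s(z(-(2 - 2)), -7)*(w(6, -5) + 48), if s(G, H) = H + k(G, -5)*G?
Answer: 3478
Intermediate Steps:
z(C) = -27 (z(C) = (-2 - 1*1)³ = (-2 - 1)³ = (-3)³ = -27)
s(G, H) = H - 3*G
s(z(-(2 - 2)), -7)*(w(6, -5) + 48) = (-7 - 3*(-27))*(-1 + 48) = (-7 + 81)*47 = 74*47 = 3478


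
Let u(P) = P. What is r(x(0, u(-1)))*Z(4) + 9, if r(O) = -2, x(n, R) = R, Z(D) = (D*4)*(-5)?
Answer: 169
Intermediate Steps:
Z(D) = -20*D (Z(D) = (4*D)*(-5) = -20*D)
r(x(0, u(-1)))*Z(4) + 9 = -(-40)*4 + 9 = -2*(-80) + 9 = 160 + 9 = 169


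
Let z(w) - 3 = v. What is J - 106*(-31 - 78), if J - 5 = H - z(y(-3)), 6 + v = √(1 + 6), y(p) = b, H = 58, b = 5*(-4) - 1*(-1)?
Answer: 11620 - √7 ≈ 11617.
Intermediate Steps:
b = -19 (b = -20 + 1 = -19)
y(p) = -19
v = -6 + √7 (v = -6 + √(1 + 6) = -6 + √7 ≈ -3.3542)
z(w) = -3 + √7 (z(w) = 3 + (-6 + √7) = -3 + √7)
J = 66 - √7 (J = 5 + (58 - (-3 + √7)) = 5 + (58 + (3 - √7)) = 5 + (61 - √7) = 66 - √7 ≈ 63.354)
J - 106*(-31 - 78) = (66 - √7) - 106*(-31 - 78) = (66 - √7) - 106*(-109) = (66 - √7) + 11554 = 11620 - √7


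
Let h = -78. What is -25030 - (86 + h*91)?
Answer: -18018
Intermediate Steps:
-25030 - (86 + h*91) = -25030 - (86 - 78*91) = -25030 - (86 - 7098) = -25030 - 1*(-7012) = -25030 + 7012 = -18018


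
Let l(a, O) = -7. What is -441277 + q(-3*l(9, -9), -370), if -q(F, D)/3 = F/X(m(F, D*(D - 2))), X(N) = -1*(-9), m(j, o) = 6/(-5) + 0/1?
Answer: -441284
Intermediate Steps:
m(j, o) = -6/5 (m(j, o) = 6*(-⅕) + 0*1 = -6/5 + 0 = -6/5)
X(N) = 9
q(F, D) = -F/3 (q(F, D) = -3*F/9 = -F/3)
-441277 + q(-3*l(9, -9), -370) = -441277 - (-1)*(-7) = -441277 - ⅓*21 = -441277 - 7 = -441284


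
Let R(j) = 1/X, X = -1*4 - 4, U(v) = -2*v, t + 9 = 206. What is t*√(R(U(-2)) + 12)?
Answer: 197*√190/4 ≈ 678.86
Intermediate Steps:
t = 197 (t = -9 + 206 = 197)
X = -8 (X = -4 - 4 = -8)
R(j) = -⅛ (R(j) = 1/(-8) = -⅛)
t*√(R(U(-2)) + 12) = 197*√(-⅛ + 12) = 197*√(95/8) = 197*(√190/4) = 197*√190/4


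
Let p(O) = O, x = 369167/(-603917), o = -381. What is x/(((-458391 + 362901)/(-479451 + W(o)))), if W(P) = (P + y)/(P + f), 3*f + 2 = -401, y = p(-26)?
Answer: -18242510975945/5943652071612 ≈ -3.0692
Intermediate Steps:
x = -369167/603917 (x = 369167*(-1/603917) = -369167/603917 ≈ -0.61129)
y = -26
f = -403/3 (f = -⅔ + (⅓)*(-401) = -⅔ - 401/3 = -403/3 ≈ -134.33)
W(P) = (-26 + P)/(-403/3 + P) (W(P) = (P - 26)/(P - 403/3) = (-26 + P)/(-403/3 + P))
x/(((-458391 + 362901)/(-479451 + W(o)))) = -369167*(-479451 + 3*(-26 - 381)/(-403 + 3*(-381)))/(-458391 + 362901)/603917 = -(58999162439/19222678110 + 150250969/(19222678110*(-403 - 1143))) = -369167/(603917*((-95490/(-479451 + 3*(-407)/(-1546))))) = -369167/(603917*((-95490/(-479451 + 3*(-1/1546)*(-407))))) = -369167/(603917*((-95490/(-479451 + 1221/1546)))) = -369167/(603917*((-95490/(-741230025/1546)))) = -369167/(603917*((-95490*(-1546/741230025)))) = -369167/(603917*9841836/49415335) = -369167/603917*49415335/9841836 = -18242510975945/5943652071612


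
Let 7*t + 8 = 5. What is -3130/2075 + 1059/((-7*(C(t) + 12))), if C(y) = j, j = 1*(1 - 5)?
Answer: -474541/23240 ≈ -20.419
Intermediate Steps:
t = -3/7 (t = -8/7 + (1/7)*5 = -8/7 + 5/7 = -3/7 ≈ -0.42857)
j = -4 (j = 1*(-4) = -4)
C(y) = -4
-3130/2075 + 1059/((-7*(C(t) + 12))) = -3130/2075 + 1059/((-7*(-4 + 12))) = -3130*1/2075 + 1059/((-7*8)) = -626/415 + 1059/(-56) = -626/415 + 1059*(-1/56) = -626/415 - 1059/56 = -474541/23240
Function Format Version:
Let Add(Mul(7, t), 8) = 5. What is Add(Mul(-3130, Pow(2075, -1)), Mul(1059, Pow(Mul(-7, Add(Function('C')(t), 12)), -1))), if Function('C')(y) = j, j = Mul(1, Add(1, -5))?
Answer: Rational(-474541, 23240) ≈ -20.419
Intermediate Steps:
t = Rational(-3, 7) (t = Add(Rational(-8, 7), Mul(Rational(1, 7), 5)) = Add(Rational(-8, 7), Rational(5, 7)) = Rational(-3, 7) ≈ -0.42857)
j = -4 (j = Mul(1, -4) = -4)
Function('C')(y) = -4
Add(Mul(-3130, Pow(2075, -1)), Mul(1059, Pow(Mul(-7, Add(Function('C')(t), 12)), -1))) = Add(Mul(-3130, Pow(2075, -1)), Mul(1059, Pow(Mul(-7, Add(-4, 12)), -1))) = Add(Mul(-3130, Rational(1, 2075)), Mul(1059, Pow(Mul(-7, 8), -1))) = Add(Rational(-626, 415), Mul(1059, Pow(-56, -1))) = Add(Rational(-626, 415), Mul(1059, Rational(-1, 56))) = Add(Rational(-626, 415), Rational(-1059, 56)) = Rational(-474541, 23240)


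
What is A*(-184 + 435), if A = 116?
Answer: 29116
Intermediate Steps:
A*(-184 + 435) = 116*(-184 + 435) = 116*251 = 29116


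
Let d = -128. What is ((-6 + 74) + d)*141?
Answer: -8460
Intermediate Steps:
((-6 + 74) + d)*141 = ((-6 + 74) - 128)*141 = (68 - 128)*141 = -60*141 = -8460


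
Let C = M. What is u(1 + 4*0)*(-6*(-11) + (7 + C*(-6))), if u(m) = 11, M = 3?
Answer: 605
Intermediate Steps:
C = 3
u(1 + 4*0)*(-6*(-11) + (7 + C*(-6))) = 11*(-6*(-11) + (7 + 3*(-6))) = 11*(66 + (7 - 18)) = 11*(66 - 11) = 11*55 = 605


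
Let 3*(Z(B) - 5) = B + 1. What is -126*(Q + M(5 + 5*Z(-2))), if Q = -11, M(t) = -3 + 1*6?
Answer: 1008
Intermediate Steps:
Z(B) = 16/3 + B/3 (Z(B) = 5 + (B + 1)/3 = 5 + (1 + B)/3 = 5 + (⅓ + B/3) = 16/3 + B/3)
M(t) = 3 (M(t) = -3 + 6 = 3)
-126*(Q + M(5 + 5*Z(-2))) = -126*(-11 + 3) = -126*(-8) = 1008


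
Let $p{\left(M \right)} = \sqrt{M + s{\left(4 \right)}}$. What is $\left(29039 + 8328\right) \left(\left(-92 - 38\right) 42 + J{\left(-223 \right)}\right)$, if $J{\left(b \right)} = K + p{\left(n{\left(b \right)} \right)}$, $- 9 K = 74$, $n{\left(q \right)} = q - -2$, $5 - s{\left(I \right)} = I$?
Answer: $- \frac{1838979538}{9} + 74734 i \sqrt{55} \approx -2.0433 \cdot 10^{8} + 5.5424 \cdot 10^{5} i$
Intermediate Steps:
$s{\left(I \right)} = 5 - I$
$n{\left(q \right)} = 2 + q$ ($n{\left(q \right)} = q + 2 = 2 + q$)
$K = - \frac{74}{9}$ ($K = \left(- \frac{1}{9}\right) 74 = - \frac{74}{9} \approx -8.2222$)
$p{\left(M \right)} = \sqrt{1 + M}$ ($p{\left(M \right)} = \sqrt{M + \left(5 - 4\right)} = \sqrt{M + 1} = \sqrt{1 + M}$)
$J{\left(b \right)} = - \frac{74}{9} + \sqrt{3 + b}$ ($J{\left(b \right)} = - \frac{74}{9} + \sqrt{1 + \left(2 + b\right)} = - \frac{74}{9} + \sqrt{3 + b}$)
$\left(29039 + 8328\right) \left(\left(-92 - 38\right) 42 + J{\left(-223 \right)}\right) = \left(29039 + 8328\right) \left(\left(-92 - 38\right) 42 - \left(\frac{74}{9} - \sqrt{3 - 223}\right)\right) = 37367 \left(\left(-130\right) 42 - \left(\frac{74}{9} - \sqrt{-220}\right)\right) = 37367 \left(-5460 - \left(\frac{74}{9} - 2 i \sqrt{55}\right)\right) = 37367 \left(- \frac{49214}{9} + 2 i \sqrt{55}\right) = - \frac{1838979538}{9} + 74734 i \sqrt{55}$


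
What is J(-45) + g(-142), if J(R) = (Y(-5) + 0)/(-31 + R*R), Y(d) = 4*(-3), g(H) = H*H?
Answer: 20103502/997 ≈ 20164.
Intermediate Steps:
g(H) = H²
Y(d) = -12
J(R) = -12/(-31 + R²) (J(R) = (-12 + 0)/(-31 + R*R) = -12/(-31 + R²))
J(-45) + g(-142) = -12/(-31 + (-45)²) + (-142)² = -12/(-31 + 2025) + 20164 = -12/1994 + 20164 = -12*1/1994 + 20164 = -6/997 + 20164 = 20103502/997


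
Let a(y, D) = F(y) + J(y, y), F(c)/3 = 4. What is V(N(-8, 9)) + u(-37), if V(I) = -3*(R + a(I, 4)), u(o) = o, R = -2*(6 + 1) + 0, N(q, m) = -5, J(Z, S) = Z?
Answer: -16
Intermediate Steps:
F(c) = 12 (F(c) = 3*4 = 12)
R = -14 (R = -2*7 + 0 = -14 + 0 = -14)
a(y, D) = 12 + y
V(I) = 6 - 3*I (V(I) = -3*(-14 + (12 + I)) = -3*(-2 + I) = 6 - 3*I)
V(N(-8, 9)) + u(-37) = (6 - 3*(-5)) - 37 = (6 + 15) - 37 = 21 - 37 = -16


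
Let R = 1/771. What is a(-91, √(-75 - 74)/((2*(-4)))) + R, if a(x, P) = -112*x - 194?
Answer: 7708459/771 ≈ 9998.0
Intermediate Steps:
a(x, P) = -194 - 112*x
R = 1/771 ≈ 0.0012970
a(-91, √(-75 - 74)/((2*(-4)))) + R = (-194 - 112*(-91)) + 1/771 = (-194 + 10192) + 1/771 = 9998 + 1/771 = 7708459/771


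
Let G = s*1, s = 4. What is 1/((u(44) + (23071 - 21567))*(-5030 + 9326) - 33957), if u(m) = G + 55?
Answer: 1/6680691 ≈ 1.4969e-7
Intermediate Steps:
G = 4 (G = 4*1 = 4)
u(m) = 59 (u(m) = 4 + 55 = 59)
1/((u(44) + (23071 - 21567))*(-5030 + 9326) - 33957) = 1/((59 + (23071 - 21567))*(-5030 + 9326) - 33957) = 1/((59 + 1504)*4296 - 33957) = 1/(1563*4296 - 33957) = 1/(6714648 - 33957) = 1/6680691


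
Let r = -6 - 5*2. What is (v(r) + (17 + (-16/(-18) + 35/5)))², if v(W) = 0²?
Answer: 50176/81 ≈ 619.46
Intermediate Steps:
r = -16 (r = -6 - 10 = -16)
v(W) = 0
(v(r) + (17 + (-16/(-18) + 35/5)))² = (0 + (17 + (-16/(-18) + 35/5)))² = (0 + (17 + (-16*(-1/18) + 35*(⅕))))² = (0 + (17 + (8/9 + 7)))² = (0 + (17 + 71/9))² = (0 + 224/9)² = (224/9)² = 50176/81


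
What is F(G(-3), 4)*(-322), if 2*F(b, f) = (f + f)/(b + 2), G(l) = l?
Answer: 1288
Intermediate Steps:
F(b, f) = f/(2 + b) (F(b, f) = ((f + f)/(b + 2))/2 = ((2*f)/(2 + b))/2 = (2*f/(2 + b))/2 = f/(2 + b))
F(G(-3), 4)*(-322) = (4/(2 - 3))*(-322) = (4/(-1))*(-322) = (4*(-1))*(-322) = -4*(-322) = 1288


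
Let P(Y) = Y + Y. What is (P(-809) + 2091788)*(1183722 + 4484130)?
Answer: 11846774214840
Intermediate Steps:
P(Y) = 2*Y
(P(-809) + 2091788)*(1183722 + 4484130) = (2*(-809) + 2091788)*(1183722 + 4484130) = (-1618 + 2091788)*5667852 = 2090170*5667852 = 11846774214840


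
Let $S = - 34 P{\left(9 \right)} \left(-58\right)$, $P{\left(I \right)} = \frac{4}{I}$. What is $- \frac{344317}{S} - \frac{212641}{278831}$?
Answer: $- \frac{29852882519}{75842032} \approx -393.62$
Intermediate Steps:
$S = \frac{7888}{9}$ ($S = - 34 \cdot \frac{4}{9} \left(-58\right) = - 34 \cdot 4 \cdot \frac{1}{9} \left(-58\right) = \left(-34\right) \frac{4}{9} \left(-58\right) = \left(- \frac{136}{9}\right) \left(-58\right) = \frac{7888}{9} \approx 876.44$)
$- \frac{344317}{S} - \frac{212641}{278831} = - \frac{344317}{\frac{7888}{9}} - \frac{212641}{278831} = \left(-344317\right) \frac{9}{7888} - \frac{212641}{278831} = - \frac{106857}{272} - \frac{212641}{278831} = - \frac{29852882519}{75842032}$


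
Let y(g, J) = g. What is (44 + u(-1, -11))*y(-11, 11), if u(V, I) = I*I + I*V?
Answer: -1936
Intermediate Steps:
u(V, I) = I**2 + I*V
(44 + u(-1, -11))*y(-11, 11) = (44 - 11*(-11 - 1))*(-11) = (44 - 11*(-12))*(-11) = (44 + 132)*(-11) = 176*(-11) = -1936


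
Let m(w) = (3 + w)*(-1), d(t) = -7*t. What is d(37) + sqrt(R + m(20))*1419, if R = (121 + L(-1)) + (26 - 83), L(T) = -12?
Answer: -259 + 1419*sqrt(29) ≈ 7382.5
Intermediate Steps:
R = 52 (R = (121 - 12) + (26 - 83) = 109 - 57 = 52)
m(w) = -3 - w
d(37) + sqrt(R + m(20))*1419 = -7*37 + sqrt(52 + (-3 - 1*20))*1419 = -259 + sqrt(52 + (-3 - 20))*1419 = -259 + sqrt(52 - 23)*1419 = -259 + sqrt(29)*1419 = -259 + 1419*sqrt(29)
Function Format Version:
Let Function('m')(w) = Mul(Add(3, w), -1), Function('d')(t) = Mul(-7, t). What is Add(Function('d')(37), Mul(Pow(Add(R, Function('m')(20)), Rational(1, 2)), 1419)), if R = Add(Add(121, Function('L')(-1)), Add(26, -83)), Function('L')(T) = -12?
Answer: Add(-259, Mul(1419, Pow(29, Rational(1, 2)))) ≈ 7382.5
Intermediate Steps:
R = 52 (R = Add(Add(121, -12), Add(26, -83)) = Add(109, -57) = 52)
Function('m')(w) = Add(-3, Mul(-1, w))
Add(Function('d')(37), Mul(Pow(Add(R, Function('m')(20)), Rational(1, 2)), 1419)) = Add(Mul(-7, 37), Mul(Pow(Add(52, Add(-3, Mul(-1, 20))), Rational(1, 2)), 1419)) = Add(-259, Mul(Pow(Add(52, Add(-3, -20)), Rational(1, 2)), 1419)) = Add(-259, Mul(Pow(Add(52, -23), Rational(1, 2)), 1419)) = Add(-259, Mul(Pow(29, Rational(1, 2)), 1419)) = Add(-259, Mul(1419, Pow(29, Rational(1, 2))))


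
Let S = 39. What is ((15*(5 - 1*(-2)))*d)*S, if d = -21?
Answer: -85995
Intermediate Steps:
((15*(5 - 1*(-2)))*d)*S = ((15*(5 - 1*(-2)))*(-21))*39 = ((15*(5 + 2))*(-21))*39 = ((15*7)*(-21))*39 = (105*(-21))*39 = -2205*39 = -85995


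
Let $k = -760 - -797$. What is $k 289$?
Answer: $10693$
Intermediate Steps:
$k = 37$ ($k = -760 + 797 = 37$)
$k 289 = 37 \cdot 289 = 10693$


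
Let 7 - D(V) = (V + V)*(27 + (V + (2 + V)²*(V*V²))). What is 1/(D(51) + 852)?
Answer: -1/38006906315 ≈ -2.6311e-11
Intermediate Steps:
D(V) = 7 - 2*V*(27 + V + V³*(2 + V)²) (D(V) = 7 - (V + V)*(27 + (V + (2 + V)²*(V*V²))) = 7 - 2*V*(27 + (V + (2 + V)²*V³)) = 7 - 2*V*(27 + (V + V³*(2 + V)²)) = 7 - 2*V*(27 + V + V³*(2 + V)²))
1/(D(51) + 852) = 1/((7 - 54*51 - 2*51² - 2*51⁴*(2 + 51)²) + 852) = 1/((7 - 2754 - 2*2601 - 2*6765201*53²) + 852) = 1/((7 - 2754 - 5202 - 2*6765201*2809) + 852) = 1/((7 - 2754 - 5202 - 38006899218) + 852) = 1/(-38006907167 + 852) = 1/(-38006906315) = -1/38006906315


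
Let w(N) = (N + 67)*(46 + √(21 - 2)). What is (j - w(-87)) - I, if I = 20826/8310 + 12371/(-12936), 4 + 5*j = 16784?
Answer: 76582588339/17916360 + 20*√19 ≈ 4361.6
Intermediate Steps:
j = 3356 (j = -⅘ + (⅕)*16784 = -⅘ + 16784/5 = 3356)
w(N) = (46 + √19)*(67 + N) (w(N) = (67 + N)*(46 + √19) = (46 + √19)*(67 + N))
I = 27767021/17916360 (I = 20826*(1/8310) + 12371*(-1/12936) = 3471/1385 - 12371/12936 = 27767021/17916360 ≈ 1.5498)
(j - w(-87)) - I = (3356 - (3082 + 46*(-87) + 67*√19 - 87*√19)) - 1*27767021/17916360 = (3356 - (3082 - 4002 + 67*√19 - 87*√19)) - 27767021/17916360 = (3356 - (-920 - 20*√19)) - 27767021/17916360 = (3356 + (920 + 20*√19)) - 27767021/17916360 = (4276 + 20*√19) - 27767021/17916360 = 76582588339/17916360 + 20*√19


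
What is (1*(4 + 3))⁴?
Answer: 2401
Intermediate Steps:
(1*(4 + 3))⁴ = (1*7)⁴ = 7⁴ = 2401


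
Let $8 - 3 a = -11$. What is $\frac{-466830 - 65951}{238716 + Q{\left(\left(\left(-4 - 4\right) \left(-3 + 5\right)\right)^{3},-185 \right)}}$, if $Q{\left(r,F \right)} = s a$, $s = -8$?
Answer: $- \frac{1598343}{715996} \approx -2.2323$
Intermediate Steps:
$a = \frac{19}{3}$ ($a = \frac{8}{3} - - \frac{11}{3} = \frac{8}{3} + \frac{11}{3} = \frac{19}{3} \approx 6.3333$)
$Q{\left(r,F \right)} = - \frac{152}{3}$ ($Q{\left(r,F \right)} = \left(-8\right) \frac{19}{3} = - \frac{152}{3}$)
$\frac{-466830 - 65951}{238716 + Q{\left(\left(\left(-4 - 4\right) \left(-3 + 5\right)\right)^{3},-185 \right)}} = \frac{-466830 - 65951}{238716 - \frac{152}{3}} = - \frac{532781}{\frac{715996}{3}} = \left(-532781\right) \frac{3}{715996} = - \frac{1598343}{715996}$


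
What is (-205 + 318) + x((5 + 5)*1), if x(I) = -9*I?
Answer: 23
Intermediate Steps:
(-205 + 318) + x((5 + 5)*1) = (-205 + 318) - 9*(5 + 5) = 113 - 90 = 23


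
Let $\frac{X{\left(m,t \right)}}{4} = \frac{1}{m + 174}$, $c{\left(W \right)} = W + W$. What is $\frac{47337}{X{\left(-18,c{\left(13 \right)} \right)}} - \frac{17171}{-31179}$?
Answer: $\frac{57560909768}{31179} \approx 1.8461 \cdot 10^{6}$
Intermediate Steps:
$c{\left(W \right)} = 2 W$
$X{\left(m,t \right)} = \frac{4}{174 + m}$ ($X{\left(m,t \right)} = \frac{4}{m + 174} = \frac{4}{174 + m}$)
$\frac{47337}{X{\left(-18,c{\left(13 \right)} \right)}} - \frac{17171}{-31179} = \frac{47337}{4 \frac{1}{174 - 18}} - \frac{17171}{-31179} = \frac{47337}{4 \cdot \frac{1}{156}} - - \frac{17171}{31179} = \frac{47337}{4 \cdot \frac{1}{156}} + \frac{17171}{31179} = 47337 \frac{1}{\frac{1}{39}} + \frac{17171}{31179} = 47337 \cdot 39 + \frac{17171}{31179} = 1846143 + \frac{17171}{31179} = \frac{57560909768}{31179}$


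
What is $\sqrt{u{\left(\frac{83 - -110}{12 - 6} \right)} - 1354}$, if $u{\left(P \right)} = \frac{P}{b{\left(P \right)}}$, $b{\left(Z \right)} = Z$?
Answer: $i \sqrt{1353} \approx 36.783 i$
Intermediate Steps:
$u{\left(P \right)} = 1$ ($u{\left(P \right)} = \frac{P}{P} = 1$)
$\sqrt{u{\left(\frac{83 - -110}{12 - 6} \right)} - 1354} = \sqrt{1 - 1354} = \sqrt{-1353} = i \sqrt{1353}$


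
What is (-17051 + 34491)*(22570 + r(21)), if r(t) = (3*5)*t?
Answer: 399114400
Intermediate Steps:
r(t) = 15*t
(-17051 + 34491)*(22570 + r(21)) = (-17051 + 34491)*(22570 + 15*21) = 17440*(22570 + 315) = 17440*22885 = 399114400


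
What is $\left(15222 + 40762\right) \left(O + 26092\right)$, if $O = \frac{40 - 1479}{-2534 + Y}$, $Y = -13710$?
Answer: $\frac{5932063058452}{4061} \approx 1.4607 \cdot 10^{9}$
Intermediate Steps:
$O = \frac{1439}{16244}$ ($O = \frac{40 - 1479}{-2534 - 13710} = - \frac{1439}{-16244} = \left(-1439\right) \left(- \frac{1}{16244}\right) = \frac{1439}{16244} \approx 0.088587$)
$\left(15222 + 40762\right) \left(O + 26092\right) = \left(15222 + 40762\right) \left(\frac{1439}{16244} + 26092\right) = 55984 \cdot \frac{423839887}{16244} = \frac{5932063058452}{4061}$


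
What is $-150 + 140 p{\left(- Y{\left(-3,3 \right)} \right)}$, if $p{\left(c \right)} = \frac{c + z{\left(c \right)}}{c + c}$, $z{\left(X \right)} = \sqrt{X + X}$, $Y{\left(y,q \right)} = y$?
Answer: $-80 + \frac{70 \sqrt{6}}{3} \approx -22.845$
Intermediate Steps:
$z{\left(X \right)} = \sqrt{2} \sqrt{X}$ ($z{\left(X \right)} = \sqrt{2 X} = \sqrt{2} \sqrt{X}$)
$p{\left(c \right)} = \frac{c + \sqrt{2} \sqrt{c}}{2 c}$ ($p{\left(c \right)} = \frac{c + \sqrt{2} \sqrt{c}}{c + c} = \frac{c + \sqrt{2} \sqrt{c}}{2 c}$)
$-150 + 140 p{\left(- Y{\left(-3,3 \right)} \right)} = -150 + 140 \frac{\left(-1\right) \left(-3\right) + \sqrt{2} \sqrt{\left(-1\right) \left(-3\right)}}{2 \left(\left(-1\right) \left(-3\right)\right)} = -150 + 140 \frac{3 + \sqrt{2} \sqrt{3}}{2 \cdot 3} = -150 + 140 \cdot \frac{1}{2} \cdot \frac{1}{3} \left(3 + \sqrt{6}\right) = -150 + 140 \left(\frac{1}{2} + \frac{\sqrt{6}}{6}\right) = -150 + \left(70 + \frac{70 \sqrt{6}}{3}\right) = -80 + \frac{70 \sqrt{6}}{3}$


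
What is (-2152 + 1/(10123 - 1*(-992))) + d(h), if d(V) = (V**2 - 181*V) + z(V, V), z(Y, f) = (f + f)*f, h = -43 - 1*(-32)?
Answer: 2245231/11115 ≈ 202.00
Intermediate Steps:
h = -11 (h = -43 + 32 = -11)
z(Y, f) = 2*f**2 (z(Y, f) = (2*f)*f = 2*f**2)
d(V) = -181*V + 3*V**2 (d(V) = (V**2 - 181*V) + 2*V**2 = -181*V + 3*V**2)
(-2152 + 1/(10123 - 1*(-992))) + d(h) = (-2152 + 1/(10123 - 1*(-992))) - 11*(-181 + 3*(-11)) = (-2152 + 1/(10123 + 992)) - 11*(-181 - 33) = (-2152 + 1/11115) - 11*(-214) = (-2152 + 1/11115) + 2354 = -23919479/11115 + 2354 = 2245231/11115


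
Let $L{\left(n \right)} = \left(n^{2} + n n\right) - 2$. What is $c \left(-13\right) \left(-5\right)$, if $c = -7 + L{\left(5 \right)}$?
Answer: $2665$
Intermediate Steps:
$L{\left(n \right)} = -2 + 2 n^{2}$ ($L{\left(n \right)} = \left(n^{2} + n^{2}\right) - 2 = 2 n^{2} - 2 = -2 + 2 n^{2}$)
$c = 41$ ($c = -7 - \left(2 - 2 \cdot 5^{2}\right) = -7 + \left(-2 + 2 \cdot 25\right) = -7 + \left(-2 + 50\right) = -7 + 48 = 41$)
$c \left(-13\right) \left(-5\right) = 41 \left(-13\right) \left(-5\right) = \left(-533\right) \left(-5\right) = 2665$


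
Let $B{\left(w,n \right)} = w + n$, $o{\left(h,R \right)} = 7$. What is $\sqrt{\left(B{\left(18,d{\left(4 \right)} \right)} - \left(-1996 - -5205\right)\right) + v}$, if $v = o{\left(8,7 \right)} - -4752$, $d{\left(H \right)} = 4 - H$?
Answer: $28 \sqrt{2} \approx 39.598$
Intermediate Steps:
$B{\left(w,n \right)} = n + w$
$v = 4759$ ($v = 7 - -4752 = 7 + 4752 = 4759$)
$\sqrt{\left(B{\left(18,d{\left(4 \right)} \right)} - \left(-1996 - -5205\right)\right) + v} = \sqrt{\left(\left(\left(4 - 4\right) + 18\right) - \left(-1996 - -5205\right)\right) + 4759} = \sqrt{\left(\left(\left(4 - 4\right) + 18\right) - \left(-1996 + 5205\right)\right) + 4759} = \sqrt{\left(\left(0 + 18\right) - 3209\right) + 4759} = \sqrt{\left(18 - 3209\right) + 4759} = \sqrt{-3191 + 4759} = \sqrt{1568} = 28 \sqrt{2}$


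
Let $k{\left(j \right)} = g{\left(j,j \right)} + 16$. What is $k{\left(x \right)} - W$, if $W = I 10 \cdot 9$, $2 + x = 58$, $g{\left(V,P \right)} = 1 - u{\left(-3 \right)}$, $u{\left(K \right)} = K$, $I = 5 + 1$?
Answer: $-520$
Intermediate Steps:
$I = 6$
$g{\left(V,P \right)} = 4$ ($g{\left(V,P \right)} = 1 - -3 = 1 + 3 = 4$)
$x = 56$ ($x = -2 + 58 = 56$)
$k{\left(j \right)} = 20$ ($k{\left(j \right)} = 4 + 16 = 20$)
$W = 540$ ($W = 6 \cdot 10 \cdot 9 = 60 \cdot 9 = 540$)
$k{\left(x \right)} - W = 20 - 540 = -520$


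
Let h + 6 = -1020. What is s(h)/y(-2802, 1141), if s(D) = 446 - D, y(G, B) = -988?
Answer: -368/247 ≈ -1.4899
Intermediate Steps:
h = -1026 (h = -6 - 1020 = -1026)
s(h)/y(-2802, 1141) = (446 - 1*(-1026))/(-988) = (446 + 1026)*(-1/988) = 1472*(-1/988) = -368/247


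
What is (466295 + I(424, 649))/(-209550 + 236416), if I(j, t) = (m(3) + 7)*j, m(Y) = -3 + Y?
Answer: 469263/26866 ≈ 17.467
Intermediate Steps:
I(j, t) = 7*j (I(j, t) = ((-3 + 3) + 7)*j = (0 + 7)*j = 7*j)
(466295 + I(424, 649))/(-209550 + 236416) = (466295 + 7*424)/(-209550 + 236416) = (466295 + 2968)/26866 = 469263*(1/26866) = 469263/26866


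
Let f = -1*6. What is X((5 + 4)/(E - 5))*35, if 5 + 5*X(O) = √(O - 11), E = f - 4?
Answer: -35 + 7*I*√290/5 ≈ -35.0 + 23.841*I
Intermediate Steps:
f = -6
E = -10 (E = -6 - 4 = -10)
X(O) = -1 + √(-11 + O)/5 (X(O) = -1 + √(O - 11)/5 = -1 + √(-11 + O)/5)
X((5 + 4)/(E - 5))*35 = (-1 + √(-11 + (5 + 4)/(-10 - 5))/5)*35 = (-1 + √(-11 + 9/(-15))/5)*35 = (-1 + √(-11 + 9*(-1/15))/5)*35 = (-1 + √(-11 - ⅗)/5)*35 = (-1 + √(-58/5)/5)*35 = (-1 + (I*√290/5)/5)*35 = (-1 + I*√290/25)*35 = -35 + 7*I*√290/5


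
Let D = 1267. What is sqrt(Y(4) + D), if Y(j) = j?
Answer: sqrt(1271) ≈ 35.651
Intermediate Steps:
sqrt(Y(4) + D) = sqrt(4 + 1267) = sqrt(1271)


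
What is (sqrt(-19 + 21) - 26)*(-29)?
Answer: 754 - 29*sqrt(2) ≈ 712.99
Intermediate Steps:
(sqrt(-19 + 21) - 26)*(-29) = (sqrt(2) - 26)*(-29) = (-26 + sqrt(2))*(-29) = 754 - 29*sqrt(2)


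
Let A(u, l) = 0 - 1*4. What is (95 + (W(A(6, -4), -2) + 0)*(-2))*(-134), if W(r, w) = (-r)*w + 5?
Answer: -13534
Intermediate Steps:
A(u, l) = -4 (A(u, l) = 0 - 4 = -4)
W(r, w) = 5 - r*w (W(r, w) = -r*w + 5 = 5 - r*w)
(95 + (W(A(6, -4), -2) + 0)*(-2))*(-134) = (95 + ((5 - 1*(-4)*(-2)) + 0)*(-2))*(-134) = (95 + ((5 - 8) + 0)*(-2))*(-134) = (95 + (-3 + 0)*(-2))*(-134) = (95 - 3*(-2))*(-134) = (95 + 6)*(-134) = 101*(-134) = -13534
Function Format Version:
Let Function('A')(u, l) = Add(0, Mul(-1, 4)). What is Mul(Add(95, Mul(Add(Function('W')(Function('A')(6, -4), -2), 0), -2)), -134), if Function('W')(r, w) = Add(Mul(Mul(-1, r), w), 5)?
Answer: -13534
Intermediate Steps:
Function('A')(u, l) = -4 (Function('A')(u, l) = Add(0, -4) = -4)
Function('W')(r, w) = Add(5, Mul(-1, r, w)) (Function('W')(r, w) = Add(Mul(-1, r, w), 5) = Add(5, Mul(-1, r, w)))
Mul(Add(95, Mul(Add(Function('W')(Function('A')(6, -4), -2), 0), -2)), -134) = Mul(Add(95, Mul(Add(Add(5, Mul(-1, -4, -2)), 0), -2)), -134) = Mul(Add(95, Mul(Add(Add(5, -8), 0), -2)), -134) = Mul(Add(95, Mul(Add(-3, 0), -2)), -134) = Mul(Add(95, Mul(-3, -2)), -134) = Mul(Add(95, 6), -134) = Mul(101, -134) = -13534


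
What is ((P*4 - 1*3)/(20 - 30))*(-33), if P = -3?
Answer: -99/2 ≈ -49.500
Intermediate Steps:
((P*4 - 1*3)/(20 - 30))*(-33) = ((-3*4 - 1*3)/(20 - 30))*(-33) = ((-12 - 3)/(-10))*(-33) = -15*(-⅒)*(-33) = (3/2)*(-33) = -99/2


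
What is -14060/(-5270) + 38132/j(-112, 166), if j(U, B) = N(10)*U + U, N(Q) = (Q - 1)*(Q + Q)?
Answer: 2101717/2670836 ≈ 0.78691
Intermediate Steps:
N(Q) = 2*Q*(-1 + Q) (N(Q) = (-1 + Q)*(2*Q) = 2*Q*(-1 + Q))
j(U, B) = 181*U (j(U, B) = (2*10*(-1 + 10))*U + U = (2*10*9)*U + U = 180*U + U = 181*U)
-14060/(-5270) + 38132/j(-112, 166) = -14060/(-5270) + 38132/((181*(-112))) = -14060*(-1/5270) + 38132/(-20272) = 1406/527 + 38132*(-1/20272) = 1406/527 - 9533/5068 = 2101717/2670836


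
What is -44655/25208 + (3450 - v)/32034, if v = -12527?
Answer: -513865027/403756536 ≈ -1.2727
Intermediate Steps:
-44655/25208 + (3450 - v)/32034 = -44655/25208 + (3450 - 1*(-12527))/32034 = -44655*1/25208 + (3450 + 12527)*(1/32034) = -44655/25208 + 15977*(1/32034) = -44655/25208 + 15977/32034 = -513865027/403756536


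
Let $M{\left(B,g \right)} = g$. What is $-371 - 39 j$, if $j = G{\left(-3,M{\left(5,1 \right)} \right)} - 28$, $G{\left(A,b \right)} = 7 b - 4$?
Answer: $604$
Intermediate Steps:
$G{\left(A,b \right)} = -4 + 7 b$
$j = -25$ ($j = \left(-4 + 7 \cdot 1\right) - 28 = \left(-4 + 7\right) - 28 = 3 - 28 = -25$)
$-371 - 39 j = -371 - -975 = -371 + 975 = 604$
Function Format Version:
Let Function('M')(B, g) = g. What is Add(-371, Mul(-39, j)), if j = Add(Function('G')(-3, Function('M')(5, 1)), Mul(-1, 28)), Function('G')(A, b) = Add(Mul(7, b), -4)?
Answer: 604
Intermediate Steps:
Function('G')(A, b) = Add(-4, Mul(7, b))
j = -25 (j = Add(Add(-4, Mul(7, 1)), Mul(-1, 28)) = Add(Add(-4, 7), -28) = Add(3, -28) = -25)
Add(-371, Mul(-39, j)) = Add(-371, Mul(-39, -25)) = Add(-371, 975) = 604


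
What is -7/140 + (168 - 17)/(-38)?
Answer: -1529/380 ≈ -4.0237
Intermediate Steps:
-7/140 + (168 - 17)/(-38) = -7*1/140 + 151*(-1/38) = -1/20 - 151/38 = -1529/380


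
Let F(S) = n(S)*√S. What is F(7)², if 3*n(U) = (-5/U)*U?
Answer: 175/9 ≈ 19.444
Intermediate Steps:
n(U) = -5/3 (n(U) = ((-5/U)*U)/3 = (⅓)*(-5) = -5/3)
F(S) = -5*√S/3
F(7)² = (-5*√7/3)² = 175/9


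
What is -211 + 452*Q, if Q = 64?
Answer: 28717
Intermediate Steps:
-211 + 452*Q = -211 + 452*64 = -211 + 28928 = 28717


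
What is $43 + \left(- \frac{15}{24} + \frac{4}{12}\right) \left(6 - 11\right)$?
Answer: $\frac{1067}{24} \approx 44.458$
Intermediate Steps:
$43 + \left(- \frac{15}{24} + \frac{4}{12}\right) \left(6 - 11\right) = 43 + \left(\left(-15\right) \frac{1}{24} + 4 \cdot \frac{1}{12}\right) \left(-5\right) = 43 + \left(- \frac{5}{8} + \frac{1}{3}\right) \left(-5\right) = 43 - - \frac{35}{24} = 43 + \frac{35}{24} = \frac{1067}{24}$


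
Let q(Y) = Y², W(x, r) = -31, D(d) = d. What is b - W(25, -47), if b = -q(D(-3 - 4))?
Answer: -18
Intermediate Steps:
b = -49 (b = -(-3 - 4)² = -1*(-7)² = -1*49 = -49)
b - W(25, -47) = -49 - 1*(-31) = -49 + 31 = -18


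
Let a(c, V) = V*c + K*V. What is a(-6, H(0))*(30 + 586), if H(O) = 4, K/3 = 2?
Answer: 0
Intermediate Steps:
K = 6 (K = 3*2 = 6)
a(c, V) = 6*V + V*c (a(c, V) = V*c + 6*V = 6*V + V*c)
a(-6, H(0))*(30 + 586) = (4*(6 - 6))*(30 + 586) = (4*0)*616 = 0*616 = 0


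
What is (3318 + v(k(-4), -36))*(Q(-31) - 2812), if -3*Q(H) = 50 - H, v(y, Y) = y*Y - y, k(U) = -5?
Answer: -9945017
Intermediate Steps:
v(y, Y) = -y + Y*y (v(y, Y) = Y*y - y = -y + Y*y)
Q(H) = -50/3 + H/3 (Q(H) = -(50 - H)/3 = -50/3 + H/3)
(3318 + v(k(-4), -36))*(Q(-31) - 2812) = (3318 - 5*(-1 - 36))*((-50/3 + (⅓)*(-31)) - 2812) = (3318 - 5*(-37))*((-50/3 - 31/3) - 2812) = (3318 + 185)*(-27 - 2812) = 3503*(-2839) = -9945017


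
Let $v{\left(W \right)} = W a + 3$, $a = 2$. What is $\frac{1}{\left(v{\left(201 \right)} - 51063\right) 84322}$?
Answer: $- \frac{1}{4271583876} \approx -2.3411 \cdot 10^{-10}$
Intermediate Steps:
$v{\left(W \right)} = 3 + 2 W$ ($v{\left(W \right)} = W 2 + 3 = 2 W + 3 = 3 + 2 W$)
$\frac{1}{\left(v{\left(201 \right)} - 51063\right) 84322} = \frac{1}{\left(\left(3 + 2 \cdot 201\right) - 51063\right) 84322} = \frac{1}{\left(3 + 402\right) - 51063} \cdot \frac{1}{84322} = \frac{1}{405 - 51063} \cdot \frac{1}{84322} = \frac{1}{-50658} \cdot \frac{1}{84322} = \left(- \frac{1}{50658}\right) \frac{1}{84322} = - \frac{1}{4271583876}$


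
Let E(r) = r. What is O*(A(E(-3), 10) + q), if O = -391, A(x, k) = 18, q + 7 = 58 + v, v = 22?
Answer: -35581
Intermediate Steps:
q = 73 (q = -7 + (58 + 22) = -7 + 80 = 73)
O*(A(E(-3), 10) + q) = -391*(18 + 73) = -391*91 = -35581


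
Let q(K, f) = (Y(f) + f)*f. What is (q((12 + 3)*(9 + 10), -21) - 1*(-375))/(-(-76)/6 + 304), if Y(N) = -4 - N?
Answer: 1377/950 ≈ 1.4495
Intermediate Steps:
q(K, f) = -4*f (q(K, f) = ((-4 - f) + f)*f = -4*f)
(q((12 + 3)*(9 + 10), -21) - 1*(-375))/(-(-76)/6 + 304) = (-4*(-21) - 1*(-375))/(-(-76)/6 + 304) = (84 + 375)/(-(-76)/6 + 304) = 459/(-19*(-⅔) + 304) = 459/(38/3 + 304) = 459/(950/3) = 459*(3/950) = 1377/950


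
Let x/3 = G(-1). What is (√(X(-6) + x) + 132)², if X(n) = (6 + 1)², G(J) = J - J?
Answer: 19321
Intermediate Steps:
G(J) = 0
X(n) = 49 (X(n) = 7² = 49)
x = 0 (x = 3*0 = 0)
(√(X(-6) + x) + 132)² = (√(49 + 0) + 132)² = (√49 + 132)² = (7 + 132)² = 139² = 19321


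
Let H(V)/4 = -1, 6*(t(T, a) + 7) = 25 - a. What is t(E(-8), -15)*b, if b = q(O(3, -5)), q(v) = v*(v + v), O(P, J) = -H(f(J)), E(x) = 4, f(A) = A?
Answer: -32/3 ≈ -10.667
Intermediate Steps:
t(T, a) = -17/6 - a/6 (t(T, a) = -7 + (25 - a)/6 = -7 + (25/6 - a/6) = -17/6 - a/6)
H(V) = -4 (H(V) = 4*(-1) = -4)
O(P, J) = 4 (O(P, J) = -1*(-4) = 4)
q(v) = 2*v² (q(v) = v*(2*v) = 2*v²)
b = 32 (b = 2*4² = 2*16 = 32)
t(E(-8), -15)*b = (-17/6 - ⅙*(-15))*32 = (-17/6 + 5/2)*32 = -⅓*32 = -32/3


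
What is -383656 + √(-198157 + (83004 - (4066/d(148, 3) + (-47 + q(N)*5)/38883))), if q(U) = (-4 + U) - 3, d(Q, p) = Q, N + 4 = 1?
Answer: -383656 + I*√953590285863707154/2877342 ≈ -3.8366e+5 + 339.38*I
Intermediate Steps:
N = -3 (N = -4 + 1 = -3)
q(U) = -7 + U
-383656 + √(-198157 + (83004 - (4066/d(148, 3) + (-47 + q(N)*5)/38883))) = -383656 + √(-198157 + (83004 - (4066/148 + (-47 + (-7 - 3)*5)/38883))) = -383656 + √(-198157 + (83004 - (4066*(1/148) + (-47 - 10*5)*(1/38883)))) = -383656 + √(-198157 + (83004 - (2033/74 + (-47 - 50)*(1/38883)))) = -383656 + √(-198157 + (83004 - (2033/74 - 97*1/38883))) = -383656 + √(-198157 + (83004 - (2033/74 - 97/38883))) = -383656 + √(-198157 + (83004 - 1*79041961/2877342)) = -383656 + √(-198157 + (83004 - 79041961/2877342)) = -383656 + √(-198157 + 238751853407/2877342) = -383656 + √(-331413605287/2877342) = -383656 + I*√953590285863707154/2877342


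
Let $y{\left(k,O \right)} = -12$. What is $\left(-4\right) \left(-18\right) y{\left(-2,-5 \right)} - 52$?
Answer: $-916$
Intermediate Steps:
$\left(-4\right) \left(-18\right) y{\left(-2,-5 \right)} - 52 = \left(-4\right) \left(-18\right) \left(-12\right) - 52 = 72 \left(-12\right) - 52 = -864 - 52 = -916$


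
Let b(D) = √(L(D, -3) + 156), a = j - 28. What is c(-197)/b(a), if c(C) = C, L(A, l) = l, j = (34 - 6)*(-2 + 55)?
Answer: -197*√17/51 ≈ -15.927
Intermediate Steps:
j = 1484 (j = 28*53 = 1484)
a = 1456 (a = 1484 - 28 = 1456)
b(D) = 3*√17 (b(D) = √(-3 + 156) = √153 = 3*√17)
c(-197)/b(a) = -197*√17/51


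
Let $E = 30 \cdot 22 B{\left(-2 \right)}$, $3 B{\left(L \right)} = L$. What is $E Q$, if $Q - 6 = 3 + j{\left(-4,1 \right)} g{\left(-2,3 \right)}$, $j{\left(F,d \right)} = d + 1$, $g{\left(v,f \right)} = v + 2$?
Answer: $-3960$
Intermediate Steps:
$B{\left(L \right)} = \frac{L}{3}$
$g{\left(v,f \right)} = 2 + v$
$j{\left(F,d \right)} = 1 + d$
$E = -440$ ($E = 30 \cdot 22 \cdot \frac{1}{3} \left(-2\right) = 660 \left(- \frac{2}{3}\right) = -440$)
$Q = 9$ ($Q = 6 + \left(3 + \left(1 + 1\right) \left(2 - 2\right)\right) = 6 + \left(3 + 2 \cdot 0\right) = 6 + \left(3 + 0\right) = 6 + 3 = 9$)
$E Q = \left(-440\right) 9 = -3960$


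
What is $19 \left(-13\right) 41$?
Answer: $-10127$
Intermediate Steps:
$19 \left(-13\right) 41 = \left(-247\right) 41 = -10127$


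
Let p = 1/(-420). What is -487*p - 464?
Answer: -194393/420 ≈ -462.84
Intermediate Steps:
p = -1/420 ≈ -0.0023810
-487*p - 464 = -487*(-1/420) - 464 = 487/420 - 464 = -194393/420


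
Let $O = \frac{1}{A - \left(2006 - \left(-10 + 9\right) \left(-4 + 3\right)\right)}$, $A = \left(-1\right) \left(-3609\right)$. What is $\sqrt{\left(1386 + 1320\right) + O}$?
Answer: $\frac{5 \sqrt{69620417}}{802} \approx 52.019$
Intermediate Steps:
$A = 3609$
$O = \frac{1}{1604}$ ($O = \frac{1}{3609 - \left(2006 - \left(-10 + 9\right) \left(-4 + 3\right)\right)} = \frac{1}{3609 - 2005} = \frac{1}{1604} \approx 0.00062344$)
$\sqrt{\left(1386 + 1320\right) + O} = \sqrt{\left(1386 + 1320\right) + \frac{1}{1604}} = \sqrt{2706 + \frac{1}{1604}} = \sqrt{\frac{4340425}{1604}} = \frac{5 \sqrt{69620417}}{802}$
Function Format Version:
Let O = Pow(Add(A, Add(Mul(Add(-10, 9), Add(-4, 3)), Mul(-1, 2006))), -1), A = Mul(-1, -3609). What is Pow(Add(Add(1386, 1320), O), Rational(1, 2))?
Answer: Mul(Rational(5, 802), Pow(69620417, Rational(1, 2))) ≈ 52.019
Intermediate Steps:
A = 3609
O = Rational(1, 1604) (O = Pow(Add(3609, Add(Mul(Add(-10, 9), Add(-4, 3)), Mul(-1, 2006))), -1) = Pow(Add(3609, Add(Mul(-1, -1), -2006)), -1) = Pow(Add(3609, Add(1, -2006)), -1) = Pow(Add(3609, -2005), -1) = Pow(1604, -1) = Rational(1, 1604) ≈ 0.00062344)
Pow(Add(Add(1386, 1320), O), Rational(1, 2)) = Pow(Add(Add(1386, 1320), Rational(1, 1604)), Rational(1, 2)) = Pow(Add(2706, Rational(1, 1604)), Rational(1, 2)) = Pow(Rational(4340425, 1604), Rational(1, 2)) = Mul(Rational(5, 802), Pow(69620417, Rational(1, 2)))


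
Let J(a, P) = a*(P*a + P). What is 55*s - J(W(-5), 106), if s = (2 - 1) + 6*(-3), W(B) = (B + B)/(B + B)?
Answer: -1147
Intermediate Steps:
W(B) = 1 (W(B) = (2*B)/((2*B)) = (2*B)*(1/(2*B)) = 1)
s = -17 (s = 1 - 18 = -17)
J(a, P) = a*(P + P*a)
55*s - J(W(-5), 106) = 55*(-17) - 106*(1 + 1) = -935 - 106*2 = -935 - 1*212 = -935 - 212 = -1147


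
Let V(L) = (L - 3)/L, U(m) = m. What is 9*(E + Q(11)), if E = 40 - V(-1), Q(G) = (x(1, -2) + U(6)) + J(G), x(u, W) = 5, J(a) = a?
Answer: 522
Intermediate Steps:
V(L) = (-3 + L)/L
Q(G) = 11 + G (Q(G) = (5 + 6) + G = 11 + G)
E = 36 (E = 40 - (-3 - 1)/(-1) = 40 - (-1)*(-4) = 40 - 1*4 = 40 - 4 = 36)
9*(E + Q(11)) = 9*(36 + (11 + 11)) = 9*(36 + 22) = 9*58 = 522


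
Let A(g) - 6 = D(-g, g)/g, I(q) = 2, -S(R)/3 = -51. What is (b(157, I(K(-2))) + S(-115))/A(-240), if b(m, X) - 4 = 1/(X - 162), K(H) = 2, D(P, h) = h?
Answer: 25119/1120 ≈ 22.428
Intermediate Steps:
S(R) = 153 (S(R) = -3*(-51) = 153)
b(m, X) = 4 + 1/(-162 + X) (b(m, X) = 4 + 1/(X - 162) = 4 + 1/(-162 + X))
A(g) = 7 (A(g) = 6 + g/g = 6 + 1 = 7)
(b(157, I(K(-2))) + S(-115))/A(-240) = ((-647 + 4*2)/(-162 + 2) + 153)/7 = ((-647 + 8)/(-160) + 153)*(⅐) = (-1/160*(-639) + 153)*(⅐) = (639/160 + 153)*(⅐) = (25119/160)*(⅐) = 25119/1120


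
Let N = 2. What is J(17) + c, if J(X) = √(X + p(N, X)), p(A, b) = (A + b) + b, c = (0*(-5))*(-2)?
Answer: √53 ≈ 7.2801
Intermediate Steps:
c = 0 (c = 0*(-2) = 0)
p(A, b) = A + 2*b
J(X) = √(2 + 3*X) (J(X) = √(X + (2 + 2*X)) = √(2 + 3*X))
J(17) + c = √(2 + 3*17) + 0 = √(2 + 51) + 0 = √53 + 0 = √53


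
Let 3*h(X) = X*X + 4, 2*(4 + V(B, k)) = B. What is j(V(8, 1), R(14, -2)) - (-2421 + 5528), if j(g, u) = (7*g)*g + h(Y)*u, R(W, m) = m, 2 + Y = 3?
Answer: -9331/3 ≈ -3110.3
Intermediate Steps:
Y = 1 (Y = -2 + 3 = 1)
V(B, k) = -4 + B/2
h(X) = 4/3 + X**2/3 (h(X) = (X*X + 4)/3 = (X**2 + 4)/3 = (4 + X**2)/3 = 4/3 + X**2/3)
j(g, u) = 7*g**2 + 5*u/3 (j(g, u) = (7*g)*g + (4/3 + (1/3)*1**2)*u = 7*g**2 + (4/3 + (1/3)*1)*u = 7*g**2 + (4/3 + 1/3)*u = 7*g**2 + 5*u/3)
j(V(8, 1), R(14, -2)) - (-2421 + 5528) = (7*(-4 + (1/2)*8)**2 + (5/3)*(-2)) - (-2421 + 5528) = (7*(-4 + 4)**2 - 10/3) - 1*3107 = (7*0**2 - 10/3) - 3107 = (7*0 - 10/3) - 3107 = (0 - 10/3) - 3107 = -10/3 - 3107 = -9331/3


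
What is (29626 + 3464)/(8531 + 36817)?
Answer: 5515/7558 ≈ 0.72969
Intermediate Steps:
(29626 + 3464)/(8531 + 36817) = 33090/45348 = 33090*(1/45348) = 5515/7558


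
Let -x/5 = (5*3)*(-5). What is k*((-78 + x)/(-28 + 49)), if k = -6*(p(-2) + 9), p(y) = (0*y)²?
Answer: -5346/7 ≈ -763.71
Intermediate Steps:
x = 375 (x = -5*5*3*(-5) = -75*(-5) = -5*(-75) = 375)
p(y) = 0 (p(y) = 0² = 0)
k = -54 (k = -6*(0 + 9) = -6*9 = -54)
k*((-78 + x)/(-28 + 49)) = -54*(-78 + 375)/(-28 + 49) = -16038/21 = -54*99/7 = -5346/7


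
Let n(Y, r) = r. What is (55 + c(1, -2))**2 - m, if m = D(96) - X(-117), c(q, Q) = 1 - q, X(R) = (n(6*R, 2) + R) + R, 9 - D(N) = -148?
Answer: 2636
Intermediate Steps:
D(N) = 157 (D(N) = 9 - 1*(-148) = 9 + 148 = 157)
X(R) = 2 + 2*R (X(R) = (2 + R) + R = 2 + 2*R)
m = 389 (m = 157 - (2 + 2*(-117)) = 157 - (2 - 234) = 157 - 1*(-232) = 157 + 232 = 389)
(55 + c(1, -2))**2 - m = (55 + (1 - 1*1))**2 - 1*389 = (55 + (1 - 1))**2 - 389 = (55 + 0)**2 - 389 = 55**2 - 389 = 3025 - 389 = 2636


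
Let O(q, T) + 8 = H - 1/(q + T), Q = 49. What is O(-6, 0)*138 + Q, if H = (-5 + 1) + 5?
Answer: -894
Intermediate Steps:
H = 1 (H = -4 + 5 = 1)
O(q, T) = -7 - 1/(T + q) (O(q, T) = -8 + (1 - 1/(q + T)) = -8 + (1 - 1/(T + q)) = -7 - 1/(T + q))
O(-6, 0)*138 + Q = ((-1 - 7*0 - 7*(-6))/(0 - 6))*138 + 49 = ((-1 + 0 + 42)/(-6))*138 + 49 = -⅙*41*138 + 49 = -41/6*138 + 49 = -943 + 49 = -894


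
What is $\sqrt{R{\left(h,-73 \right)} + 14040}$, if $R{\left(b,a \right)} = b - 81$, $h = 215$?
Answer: $\sqrt{14174} \approx 119.05$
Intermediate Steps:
$R{\left(b,a \right)} = -81 + b$ ($R{\left(b,a \right)} = b - 81 = -81 + b$)
$\sqrt{R{\left(h,-73 \right)} + 14040} = \sqrt{\left(-81 + 215\right) + 14040} = \sqrt{134 + 14040} = \sqrt{14174}$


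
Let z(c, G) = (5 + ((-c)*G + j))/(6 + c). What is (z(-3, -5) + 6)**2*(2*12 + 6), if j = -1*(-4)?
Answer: 480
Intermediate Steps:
j = 4
z(c, G) = (9 - G*c)/(6 + c) (z(c, G) = (5 + ((-c)*G + 4))/(6 + c) = (5 + (-G*c + 4))/(6 + c) = (5 + (4 - G*c))/(6 + c) = (9 - G*c)/(6 + c))
(z(-3, -5) + 6)**2*(2*12 + 6) = ((9 - 1*(-5)*(-3))/(6 - 3) + 6)**2*(2*12 + 6) = ((9 - 15)/3 + 6)**2*(24 + 6) = ((1/3)*(-6) + 6)**2*30 = (-2 + 6)**2*30 = 4**2*30 = 16*30 = 480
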